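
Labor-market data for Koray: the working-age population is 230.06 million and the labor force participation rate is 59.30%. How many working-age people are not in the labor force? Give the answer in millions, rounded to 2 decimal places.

About 93.63 million are not in the labor force.

Share not in the labor force = 1 − 0.5930 = 0.4070.
Not in labor force = 0.4070 × 230.06 ≈ 93.63 million.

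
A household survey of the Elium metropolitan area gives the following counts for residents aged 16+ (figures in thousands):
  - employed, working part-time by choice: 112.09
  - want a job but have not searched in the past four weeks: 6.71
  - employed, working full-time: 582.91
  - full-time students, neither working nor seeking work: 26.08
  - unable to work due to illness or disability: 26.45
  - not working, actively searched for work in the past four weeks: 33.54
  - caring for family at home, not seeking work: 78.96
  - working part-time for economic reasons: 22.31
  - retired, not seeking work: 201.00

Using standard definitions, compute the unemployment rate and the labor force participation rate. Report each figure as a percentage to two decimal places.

Employed = 112.09 + 582.91 + 22.31 = 717.31 thousand (anyone who worked, including part-time for economic reasons, counts as employed).
Unemployed = 33.54 thousand.
Labor force = 717.31 + 33.54 = 750.85 thousand.
Not in labor force = 6.71 + 26.08 + 26.45 + 78.96 + 201.00 = 339.20 thousand (those not working and not actively searching are outside the labor force — including those who want a job but have given up searching).
Civilian working-age population = 750.85 + 339.20 = 1,090.05 thousand.
Unemployment rate = 33.54 / 750.85 = 4.47%.
Labor force participation rate = 750.85 / 1,090.05 = 68.88%.

Unemployment rate ≈ 4.47%; labor force participation rate ≈ 68.88%.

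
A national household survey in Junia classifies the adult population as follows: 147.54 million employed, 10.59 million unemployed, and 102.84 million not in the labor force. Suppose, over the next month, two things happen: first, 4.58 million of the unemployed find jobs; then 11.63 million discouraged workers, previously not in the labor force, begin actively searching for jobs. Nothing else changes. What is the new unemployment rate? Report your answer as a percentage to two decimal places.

New unemployment rate ≈ 10.39%.

Initially, labor force = 147.54 + 10.59 = 158.13 million, so u = 10.59/158.13 = 6.70%.
After the first change, unemployed falls and employed rises by 4.58; labor force unchanged → E = 152.12, U = 6.01, labor force = 158.13 million.
After the second change, unemployed and labor force both rise by 11.63 → E = 152.12, U = 17.64, labor force = 169.76 million.
New unemployment rate = 17.64 / 169.76 = 10.39%.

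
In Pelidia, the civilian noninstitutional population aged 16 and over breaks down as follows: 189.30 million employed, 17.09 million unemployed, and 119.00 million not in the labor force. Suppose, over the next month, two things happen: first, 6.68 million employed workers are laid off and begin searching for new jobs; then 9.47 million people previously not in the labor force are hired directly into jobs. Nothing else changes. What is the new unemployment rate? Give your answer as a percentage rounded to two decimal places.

Initially, labor force = 189.30 + 17.09 = 206.39 million, so u = 17.09/206.39 = 8.28%.
After the first change, employed falls and unemployed rises by 6.68; labor force unchanged → E = 182.62, U = 23.77, labor force = 206.39 million.
After the second change, employed and labor force both rise by 9.47; unemployed unchanged → E = 192.09, U = 23.77, labor force = 215.86 million.
New unemployment rate = 23.77 / 215.86 = 11.01%.

New unemployment rate ≈ 11.01%.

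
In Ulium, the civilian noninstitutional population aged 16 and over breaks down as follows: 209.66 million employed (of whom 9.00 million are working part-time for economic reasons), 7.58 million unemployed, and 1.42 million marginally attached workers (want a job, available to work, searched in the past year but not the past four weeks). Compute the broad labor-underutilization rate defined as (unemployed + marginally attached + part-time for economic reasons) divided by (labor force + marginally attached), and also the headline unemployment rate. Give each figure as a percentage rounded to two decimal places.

Labor force = 209.66 + 7.58 = 217.24 million.
Numerator = 7.58 + 1.42 + 9.00 = 18.00 million.
Denominator = 217.24 + 1.42 = 218.66 million.
Broad rate = 18.00 / 218.66 = 8.23%.
Headline unemployment rate = 7.58 / 217.24 = 3.49%.

Broad underutilization rate ≈ 8.23%; headline unemployment rate ≈ 3.49%.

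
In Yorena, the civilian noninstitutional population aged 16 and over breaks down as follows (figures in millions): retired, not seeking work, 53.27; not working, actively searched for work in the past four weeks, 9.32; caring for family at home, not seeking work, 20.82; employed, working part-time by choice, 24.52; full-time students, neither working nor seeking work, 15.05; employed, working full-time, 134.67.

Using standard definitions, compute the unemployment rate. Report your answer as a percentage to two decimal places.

Employed = 24.52 + 134.67 = 159.19 million.
Unemployed = 9.32 million.
Labor force = 159.19 + 9.32 = 168.51 million.
Unemployment rate = 9.32 / 168.51 = 5.53%.

Unemployment rate ≈ 5.53%.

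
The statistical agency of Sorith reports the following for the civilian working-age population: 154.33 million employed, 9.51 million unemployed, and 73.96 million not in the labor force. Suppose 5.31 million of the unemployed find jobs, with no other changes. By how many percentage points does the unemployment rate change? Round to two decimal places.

The unemployment rate changes by −3.24 percentage points.

Initially, labor force = 154.33 + 9.51 = 163.84 million, so u = 9.51/163.84 = 5.80%.
After the change, unemployed falls and employed rises by 5.31; labor force unchanged → E = 159.64, U = 4.20, labor force = 163.84 million.
New unemployment rate = 4.20 / 163.84 = 2.56%.
Change = 2.56% − 5.80% = −3.24 percentage points.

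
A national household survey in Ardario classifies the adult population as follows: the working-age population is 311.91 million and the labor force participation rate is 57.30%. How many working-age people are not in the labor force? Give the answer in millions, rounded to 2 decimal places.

Share not in the labor force = 1 − 0.5730 = 0.4270.
Not in labor force = 0.4270 × 311.91 ≈ 133.19 million.

About 133.19 million are not in the labor force.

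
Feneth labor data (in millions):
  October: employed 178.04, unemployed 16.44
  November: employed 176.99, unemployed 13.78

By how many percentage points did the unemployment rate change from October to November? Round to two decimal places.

October: labor force = 178.04 + 16.44 = 194.48; u = 16.44/194.48 = 8.45%.
November: labor force = 176.99 + 13.78 = 190.77; u = 13.78/190.77 = 7.22%.
Change = 7.22% − 8.45% = −1.23 pp.

The unemployment rate changed by −1.23 percentage points.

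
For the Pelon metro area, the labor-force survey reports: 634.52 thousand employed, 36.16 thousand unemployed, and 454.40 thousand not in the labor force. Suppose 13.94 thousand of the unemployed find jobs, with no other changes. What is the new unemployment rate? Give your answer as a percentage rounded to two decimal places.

New unemployment rate ≈ 3.31%.

Initially, labor force = 634.52 + 36.16 = 670.68 thousand, so u = 36.16/670.68 = 5.39%.
After the change, unemployed falls and employed rises by 13.94; labor force unchanged → E = 648.46, U = 22.22, labor force = 670.68 thousand.
New unemployment rate = 22.22 / 670.68 = 3.31%.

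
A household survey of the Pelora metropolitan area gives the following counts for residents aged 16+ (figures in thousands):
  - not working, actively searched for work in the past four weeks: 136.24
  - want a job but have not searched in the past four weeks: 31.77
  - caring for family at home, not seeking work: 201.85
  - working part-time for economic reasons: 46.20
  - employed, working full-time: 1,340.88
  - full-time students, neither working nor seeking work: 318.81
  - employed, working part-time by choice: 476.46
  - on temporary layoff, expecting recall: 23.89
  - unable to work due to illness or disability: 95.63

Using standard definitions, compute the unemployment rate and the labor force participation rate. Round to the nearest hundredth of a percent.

Employed = 46.20 + 1,340.88 + 476.46 = 1,863.54 thousand (anyone who worked, including part-time for economic reasons, counts as employed).
Unemployed = 136.24 + 23.89 = 160.13 thousand (jobless and actively searching, or on temporary layoff).
Labor force = 1,863.54 + 160.13 = 2,023.67 thousand.
Not in labor force = 31.77 + 201.85 + 318.81 + 95.63 = 648.06 thousand (those not working and not actively searching are outside the labor force — including those who want a job but have given up searching).
Civilian working-age population = 2,023.67 + 648.06 = 2,671.73 thousand.
Unemployment rate = 160.13 / 2,023.67 = 7.91%.
Labor force participation rate = 2,023.67 / 2,671.73 = 75.74%.

Unemployment rate ≈ 7.91%; labor force participation rate ≈ 75.74%.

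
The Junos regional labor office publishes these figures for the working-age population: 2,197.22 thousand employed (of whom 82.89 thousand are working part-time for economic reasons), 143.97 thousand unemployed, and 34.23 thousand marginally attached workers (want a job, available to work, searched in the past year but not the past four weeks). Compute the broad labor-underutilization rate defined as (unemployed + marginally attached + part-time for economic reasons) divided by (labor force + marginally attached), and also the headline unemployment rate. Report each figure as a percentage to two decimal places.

Labor force = 2,197.22 + 143.97 = 2,341.19 thousand.
Numerator = 143.97 + 34.23 + 82.89 = 261.09 thousand.
Denominator = 2,341.19 + 34.23 = 2,375.42 thousand.
Broad rate = 261.09 / 2,375.42 = 10.99%.
Headline unemployment rate = 143.97 / 2,341.19 = 6.15%.

Broad underutilization rate ≈ 10.99%; headline unemployment rate ≈ 6.15%.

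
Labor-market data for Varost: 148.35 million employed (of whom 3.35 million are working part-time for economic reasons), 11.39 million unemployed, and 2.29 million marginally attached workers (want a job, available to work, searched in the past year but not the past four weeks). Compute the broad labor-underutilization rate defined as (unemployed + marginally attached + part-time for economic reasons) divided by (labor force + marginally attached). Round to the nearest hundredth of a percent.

Broad underutilization rate ≈ 10.51%.

Labor force = 148.35 + 11.39 = 159.74 million.
Numerator = 11.39 + 2.29 + 3.35 = 17.03 million.
Denominator = 159.74 + 2.29 = 162.03 million.
Broad rate = 17.03 / 162.03 = 10.51%.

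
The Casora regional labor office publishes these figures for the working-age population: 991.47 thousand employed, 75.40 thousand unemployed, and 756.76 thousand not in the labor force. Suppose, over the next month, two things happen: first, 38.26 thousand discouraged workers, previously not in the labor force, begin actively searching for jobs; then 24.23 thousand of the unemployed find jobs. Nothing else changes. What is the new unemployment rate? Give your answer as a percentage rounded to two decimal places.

New unemployment rate ≈ 8.09%.

Initially, labor force = 991.47 + 75.40 = 1,066.87 thousand, so u = 75.40/1,066.87 = 7.07%.
After the first change, unemployed and labor force both rise by 38.26 → E = 991.47, U = 113.66, labor force = 1,105.13 thousand.
After the second change, unemployed falls and employed rises by 24.23; labor force unchanged → E = 1,015.70, U = 89.43, labor force = 1,105.13 thousand.
New unemployment rate = 89.43 / 1,105.13 = 8.09%.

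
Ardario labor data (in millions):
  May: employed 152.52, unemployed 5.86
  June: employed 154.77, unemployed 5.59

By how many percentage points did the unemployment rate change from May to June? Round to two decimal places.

The unemployment rate changed by −0.21 percentage points.

May: labor force = 152.52 + 5.86 = 158.38; u = 5.86/158.38 = 3.70%.
June: labor force = 154.77 + 5.59 = 160.36; u = 5.59/160.36 = 3.49%.
Change = 3.49% − 3.70% = −0.21 pp.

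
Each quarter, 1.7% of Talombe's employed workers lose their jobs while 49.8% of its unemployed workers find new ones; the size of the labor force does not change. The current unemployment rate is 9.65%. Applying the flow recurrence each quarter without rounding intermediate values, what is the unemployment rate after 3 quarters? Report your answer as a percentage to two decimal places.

Unemployment rate after three quarters ≈ 4.03%.

With a fixed labor force, u_{t+1} = u_t + s·(1−u_t) − f·u_t = u_t·(1−s−f) + s.
Here 1−s−f = 0.485 and s = 0.017.
u_1 = 0.096500 × 0.485 + 0.017 = 0.063802.
u_2 = 0.063802 × 0.485 + 0.017 = 0.047944.
u_3 = 0.047944 × 0.485 + 0.017 = 0.040253.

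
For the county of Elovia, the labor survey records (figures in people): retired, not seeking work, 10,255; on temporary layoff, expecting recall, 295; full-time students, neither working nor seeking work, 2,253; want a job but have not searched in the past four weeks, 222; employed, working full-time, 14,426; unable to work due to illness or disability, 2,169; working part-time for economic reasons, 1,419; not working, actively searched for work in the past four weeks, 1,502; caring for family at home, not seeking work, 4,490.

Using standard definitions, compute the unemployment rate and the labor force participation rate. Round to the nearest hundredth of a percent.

Unemployment rate ≈ 10.19%; labor force participation rate ≈ 47.64%.

Employed = 14,426 + 1,419 = 15,845 (anyone who worked, including part-time for economic reasons, counts as employed).
Unemployed = 295 + 1,502 = 1,797 (jobless and actively searching, or on temporary layoff).
Labor force = 15,845 + 1,797 = 17,642.
Not in labor force = 10,255 + 2,253 + 222 + 2,169 + 4,490 = 19,389 (those not working and not actively searching are outside the labor force — including those who want a job but have given up searching).
Civilian working-age population = 17,642 + 19,389 = 37,031.
Unemployment rate = 1,797 / 17,642 = 10.19%.
Labor force participation rate = 17,642 / 37,031 = 47.64%.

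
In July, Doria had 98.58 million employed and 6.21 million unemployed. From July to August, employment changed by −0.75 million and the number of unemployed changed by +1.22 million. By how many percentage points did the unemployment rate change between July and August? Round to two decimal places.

The unemployment rate changed by +1.13 percentage points.

July: labor force = 98.58 + 6.21 = 104.79; u = 6.21/104.79 = 5.93%.
August: labor force = 97.83 + 7.43 = 105.26; u = 7.43/105.26 = 7.06%.
Change = 7.06% − 5.93% = +1.13 pp.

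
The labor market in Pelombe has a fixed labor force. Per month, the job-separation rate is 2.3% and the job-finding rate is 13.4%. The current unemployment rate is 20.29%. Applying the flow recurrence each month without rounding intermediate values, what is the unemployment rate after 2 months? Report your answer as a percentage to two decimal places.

With a fixed labor force, u_{t+1} = u_t + s·(1−u_t) − f·u_t = u_t·(1−s−f) + s.
Here 1−s−f = 0.843 and s = 0.023.
u_1 = 0.202900 × 0.843 + 0.023 = 0.194045.
u_2 = 0.194045 × 0.843 + 0.023 = 0.186580.

Unemployment rate after two months ≈ 18.66%.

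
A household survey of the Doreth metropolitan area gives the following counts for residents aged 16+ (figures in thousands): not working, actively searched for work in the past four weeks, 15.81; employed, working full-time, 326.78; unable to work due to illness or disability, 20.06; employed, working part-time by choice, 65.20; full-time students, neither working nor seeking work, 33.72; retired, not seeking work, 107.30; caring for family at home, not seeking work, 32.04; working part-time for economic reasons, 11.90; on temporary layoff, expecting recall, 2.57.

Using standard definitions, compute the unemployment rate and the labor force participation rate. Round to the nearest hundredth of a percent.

Unemployment rate ≈ 4.35%; labor force participation rate ≈ 68.62%.

Employed = 326.78 + 65.20 + 11.90 = 403.88 thousand (anyone who worked, including part-time for economic reasons, counts as employed).
Unemployed = 15.81 + 2.57 = 18.38 thousand (jobless and actively searching, or on temporary layoff).
Labor force = 403.88 + 18.38 = 422.26 thousand.
Not in labor force = 20.06 + 33.72 + 107.30 + 32.04 = 193.12 thousand (those not working and not actively searching are outside the labor force).
Civilian working-age population = 422.26 + 193.12 = 615.38 thousand.
Unemployment rate = 18.38 / 422.26 = 4.35%.
Labor force participation rate = 422.26 / 615.38 = 68.62%.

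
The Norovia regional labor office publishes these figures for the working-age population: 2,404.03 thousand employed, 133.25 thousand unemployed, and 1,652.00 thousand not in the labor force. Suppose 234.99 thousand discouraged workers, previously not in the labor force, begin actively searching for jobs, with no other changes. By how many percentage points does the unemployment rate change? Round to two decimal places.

Initially, labor force = 2,404.03 + 133.25 = 2,537.28 thousand, so u = 133.25/2,537.28 = 5.25%.
After the change, unemployed and labor force both rise by 234.99 → E = 2,404.03, U = 368.24, labor force = 2,772.27 thousand.
New unemployment rate = 368.24 / 2,772.27 = 13.28%.
Change = 13.28% − 5.25% = +8.03 percentage points.

The unemployment rate changes by +8.03 percentage points.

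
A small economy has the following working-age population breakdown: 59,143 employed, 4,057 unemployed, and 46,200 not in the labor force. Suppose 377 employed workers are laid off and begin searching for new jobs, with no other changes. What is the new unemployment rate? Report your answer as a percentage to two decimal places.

Initially, labor force = 59,143 + 4,057 = 63,200, so u = 4,057/63,200 = 6.42%.
After the change, employed falls and unemployed rises by 377; labor force unchanged → E = 58,766, U = 4,434, labor force = 63,200.
New unemployment rate = 4,434 / 63,200 = 7.02%.

New unemployment rate ≈ 7.02%.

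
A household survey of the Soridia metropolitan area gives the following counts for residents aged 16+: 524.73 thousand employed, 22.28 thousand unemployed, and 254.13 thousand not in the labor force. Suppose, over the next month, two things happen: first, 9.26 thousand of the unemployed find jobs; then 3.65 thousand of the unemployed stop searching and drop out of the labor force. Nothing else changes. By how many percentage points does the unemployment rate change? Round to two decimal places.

Initially, labor force = 524.73 + 22.28 = 547.01 thousand, so u = 22.28/547.01 = 4.07%.
After the first change, unemployed falls and employed rises by 9.26; labor force unchanged → E = 533.99, U = 13.02, labor force = 547.01 thousand.
After the second change, unemployed and labor force both fall by 3.65 → E = 533.99, U = 9.37, labor force = 543.36 thousand.
New unemployment rate = 9.37 / 543.36 = 1.72%.
Change = 1.72% − 4.07% = −2.35 percentage points.

The unemployment rate changes by −2.35 percentage points.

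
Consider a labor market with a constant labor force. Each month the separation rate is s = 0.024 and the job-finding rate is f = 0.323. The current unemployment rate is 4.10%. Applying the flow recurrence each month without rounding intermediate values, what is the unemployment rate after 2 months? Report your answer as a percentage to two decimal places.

Unemployment rate after two months ≈ 5.72%.

With a fixed labor force, u_{t+1} = u_t + s·(1−u_t) − f·u_t = u_t·(1−s−f) + s.
Here 1−s−f = 0.653 and s = 0.024.
u_1 = 0.041000 × 0.653 + 0.024 = 0.050773.
u_2 = 0.050773 × 0.653 + 0.024 = 0.057155.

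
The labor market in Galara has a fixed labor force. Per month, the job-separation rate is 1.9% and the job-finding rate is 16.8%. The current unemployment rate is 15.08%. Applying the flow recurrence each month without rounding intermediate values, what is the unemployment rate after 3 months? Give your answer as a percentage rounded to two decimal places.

With a fixed labor force, u_{t+1} = u_t + s·(1−u_t) − f·u_t = u_t·(1−s−f) + s.
Here 1−s−f = 0.813 and s = 0.019.
u_1 = 0.150800 × 0.813 + 0.019 = 0.141600.
u_2 = 0.141600 × 0.813 + 0.019 = 0.134121.
u_3 = 0.134121 × 0.813 + 0.019 = 0.128040.

Unemployment rate after three months ≈ 12.80%.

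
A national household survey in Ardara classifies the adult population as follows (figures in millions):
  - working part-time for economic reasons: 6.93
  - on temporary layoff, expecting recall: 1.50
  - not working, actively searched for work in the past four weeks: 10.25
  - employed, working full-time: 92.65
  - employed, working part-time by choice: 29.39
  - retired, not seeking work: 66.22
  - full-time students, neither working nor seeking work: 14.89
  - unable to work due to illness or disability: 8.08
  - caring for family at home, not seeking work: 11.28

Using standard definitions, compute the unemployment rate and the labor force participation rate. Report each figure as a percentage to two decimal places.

Employed = 6.93 + 92.65 + 29.39 = 128.97 million (anyone who worked, including part-time for economic reasons, counts as employed).
Unemployed = 1.50 + 10.25 = 11.75 million (jobless and actively searching, or on temporary layoff).
Labor force = 128.97 + 11.75 = 140.72 million.
Not in labor force = 66.22 + 14.89 + 8.08 + 11.28 = 100.47 million (those not working and not actively searching are outside the labor force).
Civilian working-age population = 140.72 + 100.47 = 241.19 million.
Unemployment rate = 11.75 / 140.72 = 8.35%.
Labor force participation rate = 140.72 / 241.19 = 58.34%.

Unemployment rate ≈ 8.35%; labor force participation rate ≈ 58.34%.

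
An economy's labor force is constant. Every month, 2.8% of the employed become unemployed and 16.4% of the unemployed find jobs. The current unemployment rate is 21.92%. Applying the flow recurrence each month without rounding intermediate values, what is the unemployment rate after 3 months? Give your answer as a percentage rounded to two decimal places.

Unemployment rate after three months ≈ 18.45%.

With a fixed labor force, u_{t+1} = u_t + s·(1−u_t) − f·u_t = u_t·(1−s−f) + s.
Here 1−s−f = 0.808 and s = 0.028.
u_1 = 0.219200 × 0.808 + 0.028 = 0.205114.
u_2 = 0.205114 × 0.808 + 0.028 = 0.193732.
u_3 = 0.193732 × 0.808 + 0.028 = 0.184535.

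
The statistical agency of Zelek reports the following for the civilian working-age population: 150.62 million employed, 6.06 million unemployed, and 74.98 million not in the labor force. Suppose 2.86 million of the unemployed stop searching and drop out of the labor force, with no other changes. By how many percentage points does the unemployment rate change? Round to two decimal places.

Initially, labor force = 150.62 + 6.06 = 156.68 million, so u = 6.06/156.68 = 3.87%.
After the change, unemployed and labor force both fall by 2.86 → E = 150.62, U = 3.20, labor force = 153.82 million.
New unemployment rate = 3.20 / 153.82 = 2.08%.
Change = 2.08% − 3.87% = −1.79 percentage points.

The unemployment rate changes by −1.79 percentage points.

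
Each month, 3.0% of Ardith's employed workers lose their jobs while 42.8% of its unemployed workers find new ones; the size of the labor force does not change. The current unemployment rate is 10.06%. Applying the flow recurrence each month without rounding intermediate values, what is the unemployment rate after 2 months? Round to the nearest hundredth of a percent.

Unemployment rate after two months ≈ 7.58%.

With a fixed labor force, u_{t+1} = u_t + s·(1−u_t) − f·u_t = u_t·(1−s−f) + s.
Here 1−s−f = 0.542 and s = 0.030.
u_1 = 0.100600 × 0.542 + 0.030 = 0.084525.
u_2 = 0.084525 × 0.542 + 0.030 = 0.075813.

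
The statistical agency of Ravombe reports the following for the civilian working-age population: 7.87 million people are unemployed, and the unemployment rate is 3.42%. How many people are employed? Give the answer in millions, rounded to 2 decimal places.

Labor force = U / u = 7.87 / 0.0342 ≈ 230.12 million.
Employed = labor force − unemployed = 230.12 − 7.87 = 222.25 million.

About 222.25 million are employed.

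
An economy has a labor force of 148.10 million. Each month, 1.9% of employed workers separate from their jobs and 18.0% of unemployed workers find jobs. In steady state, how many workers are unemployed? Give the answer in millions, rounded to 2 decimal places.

Steady-state unemployment rate u* = s/(s+f) = 1.9/(1.9+18.0) = 0.095477.
Unemployed = u* × labor force = 0.095477 × 148.10 ≈ 14.14 million.

About 14.14 million are unemployed in steady state.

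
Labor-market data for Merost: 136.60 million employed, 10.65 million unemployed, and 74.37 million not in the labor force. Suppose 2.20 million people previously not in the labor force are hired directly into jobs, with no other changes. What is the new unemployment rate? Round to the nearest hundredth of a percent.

Initially, labor force = 136.60 + 10.65 = 147.25 million, so u = 10.65/147.25 = 7.23%.
After the change, employed and labor force both rise by 2.20; unemployed unchanged → E = 138.80, U = 10.65, labor force = 149.45 million.
New unemployment rate = 10.65 / 149.45 = 7.13%.

New unemployment rate ≈ 7.13%.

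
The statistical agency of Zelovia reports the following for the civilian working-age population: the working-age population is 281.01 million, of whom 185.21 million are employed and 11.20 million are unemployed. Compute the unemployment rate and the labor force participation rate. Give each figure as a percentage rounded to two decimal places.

Unemployment rate ≈ 5.70%; labor force participation rate ≈ 69.89%.

Labor force = employed + unemployed = 185.21 + 11.20 = 196.41 million.
Unemployment rate = 11.20 / 196.41 = 5.70%.
Labor force participation rate = 196.41 / 281.01 = 69.89%.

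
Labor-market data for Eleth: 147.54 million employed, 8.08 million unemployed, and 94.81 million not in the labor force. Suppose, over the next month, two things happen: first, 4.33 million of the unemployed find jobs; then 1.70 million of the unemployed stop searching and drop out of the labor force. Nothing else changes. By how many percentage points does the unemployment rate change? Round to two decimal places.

Initially, labor force = 147.54 + 8.08 = 155.62 million, so u = 8.08/155.62 = 5.19%.
After the first change, unemployed falls and employed rises by 4.33; labor force unchanged → E = 151.87, U = 3.75, labor force = 155.62 million.
After the second change, unemployed and labor force both fall by 1.70 → E = 151.87, U = 2.05, labor force = 153.92 million.
New unemployment rate = 2.05 / 153.92 = 1.33%.
Change = 1.33% − 5.19% = −3.86 percentage points.

The unemployment rate changes by −3.86 percentage points.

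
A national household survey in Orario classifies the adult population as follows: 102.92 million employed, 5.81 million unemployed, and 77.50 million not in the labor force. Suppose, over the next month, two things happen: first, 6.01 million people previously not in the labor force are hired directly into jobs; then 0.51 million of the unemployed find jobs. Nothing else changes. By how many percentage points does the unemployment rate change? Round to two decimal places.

The unemployment rate changes by −0.72 percentage points.

Initially, labor force = 102.92 + 5.81 = 108.73 million, so u = 5.81/108.73 = 5.34%.
After the first change, employed and labor force both rise by 6.01; unemployed unchanged → E = 108.93, U = 5.81, labor force = 114.74 million.
After the second change, unemployed falls and employed rises by 0.51; labor force unchanged → E = 109.44, U = 5.30, labor force = 114.74 million.
New unemployment rate = 5.30 / 114.74 = 4.62%.
Change = 4.62% − 5.34% = −0.72 percentage points.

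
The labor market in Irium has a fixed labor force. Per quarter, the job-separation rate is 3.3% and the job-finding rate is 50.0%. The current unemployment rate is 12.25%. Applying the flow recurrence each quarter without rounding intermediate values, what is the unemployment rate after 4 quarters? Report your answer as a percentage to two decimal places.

With a fixed labor force, u_{t+1} = u_t + s·(1−u_t) − f·u_t = u_t·(1−s−f) + s.
Here 1−s−f = 0.467 and s = 0.033.
u_1 = 0.122500 × 0.467 + 0.033 = 0.090207.
u_2 = 0.090207 × 0.467 + 0.033 = 0.075127.
u_3 = 0.075127 × 0.467 + 0.033 = 0.068084.
u_4 = 0.068084 × 0.467 + 0.033 = 0.064795.

Unemployment rate after four quarters ≈ 6.48%.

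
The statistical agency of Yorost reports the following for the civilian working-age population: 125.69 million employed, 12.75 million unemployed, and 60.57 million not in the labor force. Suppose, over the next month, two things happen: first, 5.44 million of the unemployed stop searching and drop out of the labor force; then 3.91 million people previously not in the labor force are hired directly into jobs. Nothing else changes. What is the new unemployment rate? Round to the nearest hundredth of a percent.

New unemployment rate ≈ 5.34%.

Initially, labor force = 125.69 + 12.75 = 138.44 million, so u = 12.75/138.44 = 9.21%.
After the first change, unemployed and labor force both fall by 5.44 → E = 125.69, U = 7.31, labor force = 133.00 million.
After the second change, employed and labor force both rise by 3.91; unemployed unchanged → E = 129.60, U = 7.31, labor force = 136.91 million.
New unemployment rate = 7.31 / 136.91 = 5.34%.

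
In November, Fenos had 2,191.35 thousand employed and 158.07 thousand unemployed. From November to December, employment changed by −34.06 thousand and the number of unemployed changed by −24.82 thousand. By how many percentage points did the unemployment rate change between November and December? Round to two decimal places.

November: labor force = 2,191.35 + 158.07 = 2,349.42; u = 158.07/2,349.42 = 6.73%.
December: labor force = 2,157.29 + 133.25 = 2,290.54; u = 133.25/2,290.54 = 5.82%.
Change = 5.82% − 6.73% = −0.91 pp.

The unemployment rate changed by −0.91 percentage points.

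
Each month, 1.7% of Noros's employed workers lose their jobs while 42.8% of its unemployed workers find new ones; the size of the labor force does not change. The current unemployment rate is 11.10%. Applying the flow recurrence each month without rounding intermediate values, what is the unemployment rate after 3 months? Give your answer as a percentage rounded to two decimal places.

Unemployment rate after three months ≈ 5.06%.

With a fixed labor force, u_{t+1} = u_t + s·(1−u_t) − f·u_t = u_t·(1−s−f) + s.
Here 1−s−f = 0.555 and s = 0.017.
u_1 = 0.111000 × 0.555 + 0.017 = 0.078605.
u_2 = 0.078605 × 0.555 + 0.017 = 0.060626.
u_3 = 0.060626 × 0.555 + 0.017 = 0.050647.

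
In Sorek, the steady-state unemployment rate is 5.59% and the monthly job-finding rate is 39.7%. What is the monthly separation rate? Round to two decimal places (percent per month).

From u* = s/(s+f): s = u·f/(1−u).
s = 0.0559 × 39.7 / (1 − 0.0559) = 2.2192 / 0.9441 ≈ 2.35% per month.

Separation rate ≈ 2.35% per month.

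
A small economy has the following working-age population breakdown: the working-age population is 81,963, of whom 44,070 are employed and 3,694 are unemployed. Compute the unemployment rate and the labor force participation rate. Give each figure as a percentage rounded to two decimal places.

Labor force = employed + unemployed = 44,070 + 3,694 = 47,764.
Unemployment rate = 3,694 / 47,764 = 7.73%.
Labor force participation rate = 47,764 / 81,963 = 58.28%.

Unemployment rate ≈ 7.73%; labor force participation rate ≈ 58.28%.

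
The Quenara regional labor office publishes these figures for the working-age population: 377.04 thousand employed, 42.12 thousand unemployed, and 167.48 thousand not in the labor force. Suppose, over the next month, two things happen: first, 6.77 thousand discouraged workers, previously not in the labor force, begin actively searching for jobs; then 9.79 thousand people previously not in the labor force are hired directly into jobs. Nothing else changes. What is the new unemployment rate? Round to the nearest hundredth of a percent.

Initially, labor force = 377.04 + 42.12 = 419.16 thousand, so u = 42.12/419.16 = 10.05%.
After the first change, unemployed and labor force both rise by 6.77 → E = 377.04, U = 48.89, labor force = 425.93 thousand.
After the second change, employed and labor force both rise by 9.79; unemployed unchanged → E = 386.83, U = 48.89, labor force = 435.72 thousand.
New unemployment rate = 48.89 / 435.72 = 11.22%.

New unemployment rate ≈ 11.22%.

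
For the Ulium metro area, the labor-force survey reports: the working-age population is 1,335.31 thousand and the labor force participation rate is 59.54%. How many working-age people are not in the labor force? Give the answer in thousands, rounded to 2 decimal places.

Share not in the labor force = 1 − 0.5954 = 0.4046.
Not in labor force = 0.4046 × 1,335.31 ≈ 540.27 thousand.

About 540.27 thousand are not in the labor force.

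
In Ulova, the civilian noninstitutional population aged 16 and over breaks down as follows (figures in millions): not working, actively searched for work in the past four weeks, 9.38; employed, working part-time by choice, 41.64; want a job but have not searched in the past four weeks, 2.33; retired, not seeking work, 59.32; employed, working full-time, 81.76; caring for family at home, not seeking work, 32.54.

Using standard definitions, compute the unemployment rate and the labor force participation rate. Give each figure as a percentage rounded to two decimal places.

Employed = 41.64 + 81.76 = 123.40 million.
Unemployed = 9.38 million.
Labor force = 123.40 + 9.38 = 132.78 million.
Not in labor force = 2.33 + 59.32 + 32.54 = 94.19 million (those not working and not actively searching are outside the labor force — including those who want a job but have given up searching).
Civilian working-age population = 132.78 + 94.19 = 226.97 million.
Unemployment rate = 9.38 / 132.78 = 7.06%.
Labor force participation rate = 132.78 / 226.97 = 58.50%.

Unemployment rate ≈ 7.06%; labor force participation rate ≈ 58.50%.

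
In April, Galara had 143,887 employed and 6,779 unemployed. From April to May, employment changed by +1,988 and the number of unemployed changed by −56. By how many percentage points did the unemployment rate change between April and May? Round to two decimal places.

April: labor force = 143,887 + 6,779 = 150,666; u = 6,779/150,666 = 4.50%.
May: labor force = 145,875 + 6,723 = 152,598; u = 6,723/152,598 = 4.41%.
Change = 4.41% − 4.50% = −0.09 pp.

The unemployment rate changed by −0.09 percentage points.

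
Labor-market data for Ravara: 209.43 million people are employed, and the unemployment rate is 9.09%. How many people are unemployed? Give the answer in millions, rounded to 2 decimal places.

About 20.94 million are unemployed.

Let U be the number unemployed. The labor force is E + U, and U/(E+U) = 0.0909.
So U = 0.0909 × 209.43 / (1 − 0.0909) = 19.0372 / 0.9091 ≈ 20.94 million.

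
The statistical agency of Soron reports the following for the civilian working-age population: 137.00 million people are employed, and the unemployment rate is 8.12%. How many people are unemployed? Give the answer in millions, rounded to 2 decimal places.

About 12.11 million are unemployed.

Let U be the number unemployed. The labor force is E + U, and U/(E+U) = 0.0812.
So U = 0.0812 × 137.00 / (1 − 0.0812) = 11.1244 / 0.9188 ≈ 12.11 million.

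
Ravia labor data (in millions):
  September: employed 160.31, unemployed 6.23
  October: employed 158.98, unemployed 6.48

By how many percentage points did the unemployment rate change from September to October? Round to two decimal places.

The unemployment rate changed by +0.18 percentage points.

September: labor force = 160.31 + 6.23 = 166.54; u = 6.23/166.54 = 3.74%.
October: labor force = 158.98 + 6.48 = 165.46; u = 6.48/165.46 = 3.92%.
Change = 3.92% − 3.74% = +0.18 pp.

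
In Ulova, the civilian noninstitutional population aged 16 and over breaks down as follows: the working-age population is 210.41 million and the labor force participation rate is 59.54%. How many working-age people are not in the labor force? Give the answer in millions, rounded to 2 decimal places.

About 85.13 million are not in the labor force.

Share not in the labor force = 1 − 0.5954 = 0.4046.
Not in labor force = 0.4046 × 210.41 ≈ 85.13 million.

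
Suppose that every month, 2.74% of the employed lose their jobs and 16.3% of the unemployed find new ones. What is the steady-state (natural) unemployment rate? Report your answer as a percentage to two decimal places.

Steady-state unemployment rate ≈ 14.39%.

At steady state the flows balance: s·E = f·U, so U/(E+U) = s/(s+f).
u* = 2.74 / (2.74 + 16.3) = 2.74 / 19.04 = 14.39%.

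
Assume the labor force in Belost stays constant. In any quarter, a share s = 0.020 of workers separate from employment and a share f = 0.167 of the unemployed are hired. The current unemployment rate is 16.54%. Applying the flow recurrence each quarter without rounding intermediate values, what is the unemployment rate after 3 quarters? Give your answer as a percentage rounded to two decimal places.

Unemployment rate after three quarters ≈ 13.84%.

With a fixed labor force, u_{t+1} = u_t + s·(1−u_t) − f·u_t = u_t·(1−s−f) + s.
Here 1−s−f = 0.813 and s = 0.020.
u_1 = 0.165400 × 0.813 + 0.020 = 0.154470.
u_2 = 0.154470 × 0.813 + 0.020 = 0.145584.
u_3 = 0.145584 × 0.813 + 0.020 = 0.138360.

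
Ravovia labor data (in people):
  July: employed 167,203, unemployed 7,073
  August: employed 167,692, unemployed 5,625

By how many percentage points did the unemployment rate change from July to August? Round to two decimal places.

The unemployment rate changed by −0.81 percentage points.

July: labor force = 167,203 + 7,073 = 174,276; u = 7,073/174,276 = 4.06%.
August: labor force = 167,692 + 5,625 = 173,317; u = 5,625/173,317 = 3.25%.
Change = 3.25% − 4.06% = −0.81 pp.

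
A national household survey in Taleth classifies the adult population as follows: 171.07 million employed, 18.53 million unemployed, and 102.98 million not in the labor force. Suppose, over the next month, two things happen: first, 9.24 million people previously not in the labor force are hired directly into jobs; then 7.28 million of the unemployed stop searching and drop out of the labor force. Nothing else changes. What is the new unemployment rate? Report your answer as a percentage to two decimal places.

New unemployment rate ≈ 5.87%.

Initially, labor force = 171.07 + 18.53 = 189.60 million, so u = 18.53/189.60 = 9.77%.
After the first change, employed and labor force both rise by 9.24; unemployed unchanged → E = 180.31, U = 18.53, labor force = 198.84 million.
After the second change, unemployed and labor force both fall by 7.28 → E = 180.31, U = 11.25, labor force = 191.56 million.
New unemployment rate = 11.25 / 191.56 = 5.87%.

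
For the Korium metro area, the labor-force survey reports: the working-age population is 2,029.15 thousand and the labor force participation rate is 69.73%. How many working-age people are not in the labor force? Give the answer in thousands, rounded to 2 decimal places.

Share not in the labor force = 1 − 0.6973 = 0.3027.
Not in labor force = 0.3027 × 2,029.15 ≈ 614.22 thousand.

About 614.22 thousand are not in the labor force.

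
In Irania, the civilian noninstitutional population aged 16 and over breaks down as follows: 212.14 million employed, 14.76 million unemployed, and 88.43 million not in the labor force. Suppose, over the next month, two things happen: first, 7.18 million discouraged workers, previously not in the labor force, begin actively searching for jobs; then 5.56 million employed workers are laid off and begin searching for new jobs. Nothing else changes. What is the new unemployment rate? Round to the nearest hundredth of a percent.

New unemployment rate ≈ 11.75%.

Initially, labor force = 212.14 + 14.76 = 226.90 million, so u = 14.76/226.90 = 6.51%.
After the first change, unemployed and labor force both rise by 7.18 → E = 212.14, U = 21.94, labor force = 234.08 million.
After the second change, employed falls and unemployed rises by 5.56; labor force unchanged → E = 206.58, U = 27.50, labor force = 234.08 million.
New unemployment rate = 27.50 / 234.08 = 11.75%.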